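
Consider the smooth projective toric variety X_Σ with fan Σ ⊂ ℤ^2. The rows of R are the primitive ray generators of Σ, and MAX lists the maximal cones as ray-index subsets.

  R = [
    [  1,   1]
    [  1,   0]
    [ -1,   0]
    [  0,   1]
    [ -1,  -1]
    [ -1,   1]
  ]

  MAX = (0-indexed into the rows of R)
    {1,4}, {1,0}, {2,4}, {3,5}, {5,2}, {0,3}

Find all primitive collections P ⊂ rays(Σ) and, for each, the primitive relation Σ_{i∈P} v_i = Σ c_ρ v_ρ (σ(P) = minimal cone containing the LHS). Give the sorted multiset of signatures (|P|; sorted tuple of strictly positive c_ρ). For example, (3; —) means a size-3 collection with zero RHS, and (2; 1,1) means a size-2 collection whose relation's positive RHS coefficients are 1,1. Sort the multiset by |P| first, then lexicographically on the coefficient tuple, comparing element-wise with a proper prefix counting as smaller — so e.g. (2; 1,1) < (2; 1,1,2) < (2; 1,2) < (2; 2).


Σ has 9 primitive collections:

  P = {0,4}:  v_{0} + v_{4} = 0 ; sig = (2; —)
  P = {1,2}:  v_{1} + v_{2} = 0 ; sig = (2; —)
  P = {0,2}:  v_{0} + v_{2} = v_{3} ; sig = (2; 1)
  P = {1,3}:  v_{1} + v_{3} = v_{0} ; sig = (2; 1)
  P = {1,5}:  v_{1} + v_{5} = v_{3} ; sig = (2; 1)
  P = {2,3}:  v_{2} + v_{3} = v_{5} ; sig = (2; 1)
  P = {3,4}:  v_{3} + v_{4} = v_{2} ; sig = (2; 1)
  P = {0,5}:  v_{0} + v_{5} = 2·v_{3} ; sig = (2; 2)
  P = {4,5}:  v_{4} + v_{5} = 2·v_{2} ; sig = (2; 2)

Hence PRS(X_Σ) =
    (2; —)
    (2; —)
    (2; 1)
    (2; 1)
    (2; 1)
    (2; 1)
    (2; 1)
    (2; 2)
    (2; 2)


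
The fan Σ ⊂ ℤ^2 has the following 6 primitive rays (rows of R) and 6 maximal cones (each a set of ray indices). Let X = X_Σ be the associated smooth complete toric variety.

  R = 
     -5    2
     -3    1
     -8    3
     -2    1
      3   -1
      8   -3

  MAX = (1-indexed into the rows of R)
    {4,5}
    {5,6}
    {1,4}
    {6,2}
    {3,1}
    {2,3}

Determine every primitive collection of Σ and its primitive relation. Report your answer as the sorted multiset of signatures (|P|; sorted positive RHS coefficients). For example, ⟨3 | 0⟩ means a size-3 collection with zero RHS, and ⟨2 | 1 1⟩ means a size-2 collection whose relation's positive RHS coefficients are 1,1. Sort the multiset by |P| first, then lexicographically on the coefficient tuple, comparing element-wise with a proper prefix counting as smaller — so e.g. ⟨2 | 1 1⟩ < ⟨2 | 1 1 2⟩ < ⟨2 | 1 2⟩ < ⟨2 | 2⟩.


9 minimal non-faces of Δ(Σ) (on 6 rays):

  P = {2,5}:  v_{2} + v_{5} = 0 — sig = ⟨2 | 0⟩
  P = {3,6}:  v_{3} + v_{6} = 0 — sig = ⟨2 | 0⟩
  P = {1,2}:  v_{1} + v_{2} = v_{3} — sig = ⟨2 | 1⟩
  P = {1,5}:  v_{1} + v_{5} = v_{4} — sig = ⟨2 | 1⟩
  P = {1,6}:  v_{1} + v_{6} = v_{5} — sig = ⟨2 | 1⟩
  P = {2,4}:  v_{2} + v_{4} = v_{1} — sig = ⟨2 | 1⟩
  P = {3,5}:  v_{3} + v_{5} = v_{1} — sig = ⟨2 | 1⟩
  P = {3,4}:  v_{3} + v_{4} = 2·v_{1} — sig = ⟨2 | 2⟩
  P = {4,6}:  v_{4} + v_{6} = 2·v_{5} — sig = ⟨2 | 2⟩

Signatures (|P|; sorted positive RHS coefficients), sorted:
{ ⟨2 | 0⟩ ×2,  ⟨2 | 1⟩ ×5,  ⟨2 | 2⟩ ×2 }


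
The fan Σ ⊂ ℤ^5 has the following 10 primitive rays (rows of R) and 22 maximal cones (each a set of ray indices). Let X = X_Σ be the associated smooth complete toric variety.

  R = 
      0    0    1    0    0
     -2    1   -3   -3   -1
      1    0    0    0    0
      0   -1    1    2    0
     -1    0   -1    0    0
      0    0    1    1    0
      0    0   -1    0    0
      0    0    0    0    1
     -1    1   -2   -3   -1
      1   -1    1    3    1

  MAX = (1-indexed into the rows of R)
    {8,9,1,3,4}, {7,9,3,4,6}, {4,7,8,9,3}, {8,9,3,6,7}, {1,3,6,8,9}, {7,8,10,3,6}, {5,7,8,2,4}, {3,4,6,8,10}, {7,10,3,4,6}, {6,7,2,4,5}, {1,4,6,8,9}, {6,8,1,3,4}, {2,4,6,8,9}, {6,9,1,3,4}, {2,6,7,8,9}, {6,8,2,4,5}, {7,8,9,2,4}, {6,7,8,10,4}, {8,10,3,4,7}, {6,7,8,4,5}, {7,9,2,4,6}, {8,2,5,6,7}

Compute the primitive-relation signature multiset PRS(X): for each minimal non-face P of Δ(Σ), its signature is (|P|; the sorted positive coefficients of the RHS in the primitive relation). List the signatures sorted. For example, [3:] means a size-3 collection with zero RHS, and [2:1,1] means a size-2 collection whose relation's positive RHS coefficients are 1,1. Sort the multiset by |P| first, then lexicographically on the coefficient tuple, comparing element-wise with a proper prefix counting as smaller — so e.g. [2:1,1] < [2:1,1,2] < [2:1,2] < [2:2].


14 collections generate NE(X_Σ); each relation:

  • {1,7}:  v_{1} + v_{7} = 0 ; sig = [2:]
  • {3,5}:  v_{3} + v_{5} = v_{7} ; sig = [2:1]
  • {5,9}:  v_{5} + v_{9} = v_{2} ; sig = [2:1]
  • {9,10}:  v_{9} + v_{10} = v_{7} ; sig = [2:1]
  • {2,3}:  v_{2} + v_{3} = v_{7} + v_{9} ; sig = [2:1,1]
  • {2,10}:  v_{2} + v_{10} = v_{5} + v_{7} ; sig = [2:1,1]
  • {1,5}:  v_{1} + v_{5} = v_{4} + v_{6} + v_{8} + v_{9} ; sig = [2:1,1,1,1]
  • {1,10}:  v_{1} + v_{10} = v_{3} + v_{4} + v_{6} + v_{8} ; sig = [2:1,1,1,1]
  • {1,2}:  v_{1} + v_{2} = v_{4} + v_{6} + v_{8} + 2·v_{9} ; sig = [2:1,1,1,2]
  • {5,10}:  v_{5} + v_{10} = v_{4} + v_{6} + 2·v_{7} + v_{8} ; sig = [2:1,1,1,2]
  • {3,4,6,8,9}:  v_{3} + v_{4} + v_{6} + v_{8} + v_{9} = 0 ; sig = [5:]
  • {3,4,6,7,8}:  v_{3} + v_{4} + v_{6} + v_{7} + v_{8} = v_{10} ; sig = [5:1]
  • {4,6,7,8,9}:  v_{4} + v_{6} + v_{7} + v_{8} + v_{9} = v_{5} ; sig = [5:1]
  • {2,4,6,7,8}:  v_{2} + v_{4} + v_{6} + v_{7} + v_{8} = 2·v_{5} ; sig = [5:2]

so the primitive-relation signature multiset is
    [2:]
    [2:1]
    [2:1]
    [2:1]
    [2:1,1]
    [2:1,1]
    [2:1,1,1,1]
    [2:1,1,1,1]
    [2:1,1,1,2]
    [2:1,1,1,2]
    [5:]
    [5:1]
    [5:1]
    [5:2]


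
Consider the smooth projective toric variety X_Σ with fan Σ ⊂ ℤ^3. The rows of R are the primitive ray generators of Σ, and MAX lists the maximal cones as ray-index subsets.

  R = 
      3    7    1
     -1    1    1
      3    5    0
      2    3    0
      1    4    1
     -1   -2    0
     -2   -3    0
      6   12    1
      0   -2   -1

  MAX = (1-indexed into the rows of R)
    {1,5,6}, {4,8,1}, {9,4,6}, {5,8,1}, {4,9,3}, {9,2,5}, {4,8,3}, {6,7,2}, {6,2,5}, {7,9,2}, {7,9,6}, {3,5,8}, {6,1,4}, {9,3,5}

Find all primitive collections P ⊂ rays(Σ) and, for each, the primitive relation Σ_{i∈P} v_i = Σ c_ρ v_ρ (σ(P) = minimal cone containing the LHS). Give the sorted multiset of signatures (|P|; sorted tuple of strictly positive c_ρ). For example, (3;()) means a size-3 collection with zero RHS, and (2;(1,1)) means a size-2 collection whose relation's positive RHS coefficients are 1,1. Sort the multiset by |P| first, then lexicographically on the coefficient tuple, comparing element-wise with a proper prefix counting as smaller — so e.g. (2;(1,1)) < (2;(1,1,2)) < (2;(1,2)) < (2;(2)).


17 collections generate NE(X_Σ); each relation:

  P = {4,7}:  v_{4} + v_{7} = 0  ⟹  sig = (2;())
  P = {1,3}:  v_{1} + v_{3} = v_{8}  ⟹  sig = (2;(1))
  P = {1,7}:  v_{1} + v_{7} = v_{5}  ⟹  sig = (2;(1))
  P = {1,9}:  v_{1} + v_{9} = v_{3}  ⟹  sig = (2;(1))
  P = {2,4}:  v_{2} + v_{4} = v_{5}  ⟹  sig = (2;(1))
  P = {3,6}:  v_{3} + v_{6} = v_{4}  ⟹  sig = (2;(1))
  P = {4,5}:  v_{4} + v_{5} = v_{1}  ⟹  sig = (2;(1))
  P = {5,7}:  v_{5} + v_{7} = v_{2}  ⟹  sig = (2;(1))
  P = {3,7}:  v_{3} + v_{7} = v_{5} + v_{9}  ⟹  sig = (2;(1,1))
  P = {6,8}:  v_{6} + v_{8} = v_{1} + v_{4}  ⟹  sig = (2;(1,1))
  P = {7,8}:  v_{7} + v_{8} = v_{3} + v_{5}  ⟹  sig = (2;(1,1))
  P = {2,3}:  v_{2} + v_{3} = 2·v_{5} + v_{9}  ⟹  sig = (2;(1,2))
  P = {2,8}:  v_{2} + v_{8} = v_{3} + 2·v_{5}  ⟹  sig = (2;(1,2))
  P = {1,2}:  v_{1} + v_{2} = 2·v_{5}  ⟹  sig = (2;(2))
  P = {8,9}:  v_{8} + v_{9} = 2·v_{3}  ⟹  sig = (2;(2))
  P = {5,6,9}:  v_{5} + v_{6} + v_{9} = 0  ⟹  sig = (3;())
  P = {2,6,9}:  v_{2} + v_{6} + v_{9} = v_{7}  ⟹  sig = (3;(1))

Signatures (|P|; sorted positive RHS coefficients), sorted:
{ (2;()),  (2;(1)) ×7,  (2;(1,1)) ×3,  (2;(1,2)) ×2,  (2;(2)) ×2,  (3;()),  (3;(1)) }


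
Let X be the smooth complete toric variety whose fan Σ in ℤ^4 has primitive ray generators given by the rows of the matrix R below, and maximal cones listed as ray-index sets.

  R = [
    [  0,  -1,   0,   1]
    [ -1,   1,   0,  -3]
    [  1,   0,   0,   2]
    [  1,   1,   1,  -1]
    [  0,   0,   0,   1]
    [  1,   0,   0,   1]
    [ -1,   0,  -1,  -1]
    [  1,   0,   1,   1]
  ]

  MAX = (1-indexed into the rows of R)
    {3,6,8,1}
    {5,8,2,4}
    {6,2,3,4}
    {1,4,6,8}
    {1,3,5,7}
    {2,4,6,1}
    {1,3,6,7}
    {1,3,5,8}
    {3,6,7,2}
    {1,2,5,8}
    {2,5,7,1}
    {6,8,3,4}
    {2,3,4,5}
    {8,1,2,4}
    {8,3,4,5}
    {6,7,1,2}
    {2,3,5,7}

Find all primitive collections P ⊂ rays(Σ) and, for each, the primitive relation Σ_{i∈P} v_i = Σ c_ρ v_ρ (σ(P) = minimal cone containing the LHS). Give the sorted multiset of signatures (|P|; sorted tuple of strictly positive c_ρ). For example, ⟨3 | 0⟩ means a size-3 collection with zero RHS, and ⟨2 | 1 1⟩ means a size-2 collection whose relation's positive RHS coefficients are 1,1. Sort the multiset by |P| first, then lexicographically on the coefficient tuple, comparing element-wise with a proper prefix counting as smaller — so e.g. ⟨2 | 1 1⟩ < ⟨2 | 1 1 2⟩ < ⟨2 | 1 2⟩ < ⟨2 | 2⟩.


8 minimal non-faces of Δ(Σ) (on 8 rays):

  • {7,8}:  v_{7} + v_{8} = 0  so sig = ⟨2 | 0⟩
  • {5,6}:  v_{5} + v_{6} = v_{3}  so sig = ⟨2 | 1⟩
  • {4,7}:  v_{4} + v_{7} = v_{2} + v_{6}  so sig = ⟨2 | 1 1⟩
  • {1,2,3}:  v_{1} + v_{2} + v_{3} = 0  so sig = ⟨3 | 0⟩
  • {1,4,5}:  v_{1} + v_{4} + v_{5} = v_{8}  so sig = ⟨3 | 1⟩
  • {2,6,8}:  v_{2} + v_{6} + v_{8} = v_{4}  so sig = ⟨3 | 1⟩
  • {1,3,4}:  v_{1} + v_{3} + v_{4} = v_{6} + v_{8}  so sig = ⟨3 | 1 1⟩
  • {2,3,8}:  v_{2} + v_{3} + v_{8} = v_{4} + v_{5}  so sig = ⟨3 | 1 1⟩

Sorted signature multiset PRS(X):
{ ⟨2 | 0⟩,  ⟨2 | 1⟩,  ⟨2 | 1 1⟩,  ⟨3 | 0⟩,  ⟨3 | 1⟩ ×2,  ⟨3 | 1 1⟩ ×2 }


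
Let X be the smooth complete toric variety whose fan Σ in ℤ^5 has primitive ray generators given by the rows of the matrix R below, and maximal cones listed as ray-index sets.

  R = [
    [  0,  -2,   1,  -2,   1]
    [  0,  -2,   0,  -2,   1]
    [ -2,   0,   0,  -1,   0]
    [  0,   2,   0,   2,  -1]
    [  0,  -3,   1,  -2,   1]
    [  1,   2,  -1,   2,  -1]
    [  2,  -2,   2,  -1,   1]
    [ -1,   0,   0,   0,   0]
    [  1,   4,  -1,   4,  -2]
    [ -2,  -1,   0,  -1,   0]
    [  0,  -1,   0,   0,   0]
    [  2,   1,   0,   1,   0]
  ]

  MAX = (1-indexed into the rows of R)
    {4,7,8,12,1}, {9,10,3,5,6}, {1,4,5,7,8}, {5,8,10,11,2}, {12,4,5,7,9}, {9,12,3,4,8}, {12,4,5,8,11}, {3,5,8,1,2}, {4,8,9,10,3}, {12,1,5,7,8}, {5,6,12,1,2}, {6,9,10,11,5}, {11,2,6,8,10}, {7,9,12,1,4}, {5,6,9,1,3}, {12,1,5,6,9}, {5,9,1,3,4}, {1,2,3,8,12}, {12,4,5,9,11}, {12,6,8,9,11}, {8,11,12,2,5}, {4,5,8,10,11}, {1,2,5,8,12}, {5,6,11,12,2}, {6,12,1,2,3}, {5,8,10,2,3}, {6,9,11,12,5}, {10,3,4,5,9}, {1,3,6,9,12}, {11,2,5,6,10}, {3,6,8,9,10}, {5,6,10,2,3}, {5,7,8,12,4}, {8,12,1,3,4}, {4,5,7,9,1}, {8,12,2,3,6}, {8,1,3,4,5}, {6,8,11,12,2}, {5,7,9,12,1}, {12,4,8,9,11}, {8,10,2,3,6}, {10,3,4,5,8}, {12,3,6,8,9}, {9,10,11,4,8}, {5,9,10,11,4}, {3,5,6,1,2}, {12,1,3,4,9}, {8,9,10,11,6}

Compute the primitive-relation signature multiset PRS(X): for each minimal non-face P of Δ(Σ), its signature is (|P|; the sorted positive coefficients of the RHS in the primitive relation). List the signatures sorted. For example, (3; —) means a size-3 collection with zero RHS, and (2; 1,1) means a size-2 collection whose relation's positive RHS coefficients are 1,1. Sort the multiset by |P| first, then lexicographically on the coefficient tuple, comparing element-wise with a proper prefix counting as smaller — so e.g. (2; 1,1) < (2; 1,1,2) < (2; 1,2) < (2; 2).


19 collections generate NE(X_Σ); each relation:

  P={2,4}:  v_{2} + v_{4} = 0  ⇒ sig = (2; —)
  P={10,12}:  v_{10} + v_{12} = 0  ⇒ sig = (2; —)
  P={1,11}:  v_{1} + v_{11} = v_{5}  ⇒ sig = (2; 1)
  P={2,9}:  v_{2} + v_{9} = v_{6}  ⇒ sig = (2; 1)
  P={3,11}:  v_{3} + v_{11} = v_{10}  ⇒ sig = (2; 1)
  P={4,6}:  v_{4} + v_{6} = v_{9}  ⇒ sig = (2; 1)
  P={1,10}:  v_{1} + v_{10} = v_{3} + v_{5}  ⇒ sig = (2; 1,1)
  P={2,7}:  v_{2} + v_{7} = v_{1} + v_{5} + v_{12}  ⇒ sig = (2; 1,1,1)
  P={7,10}:  v_{7} + v_{10} = v_{1} + v_{4} + v_{5}  ⇒ sig = (2; 1,1,1)
  P={6,7}:  v_{6} + v_{7} = v_{1} + v_{5} + v_{9} + v_{12}  ⇒ sig = (2; 1,1,1,1)
  P={7,11}:  v_{7} + v_{11} = v_{4} + 2·v_{5} + v_{12}  ⇒ sig = (2; 1,1,2)
  P={3,7}:  v_{3} + v_{7} = 2·v_{1} + v_{4}  ⇒ sig = (2; 1,2)
  P={1,6,8}:  v_{1} + v_{6} + v_{8} = 0  ⇒ sig = (3; —)
  P={1,8,9}:  v_{1} + v_{8} + v_{9} = v_{4}  ⇒ sig = (3; 1)
  P={3,5,12}:  v_{3} + v_{5} + v_{12} = v_{1}  ⇒ sig = (3; 1)
  P={5,6,8}:  v_{5} + v_{6} + v_{8} = v_{11}  ⇒ sig = (3; 1)
  P={5,8,9}:  v_{5} + v_{8} + v_{9} = v_{4} + v_{11}  ⇒ sig = (3; 1,1)
  P={7,8,9}:  v_{7} + v_{8} + v_{9} = 2·v_{4} + v_{5} + v_{12}  ⇒ sig = (3; 1,1,2)
  P={1,4,5,12}:  v_{1} + v_{4} + v_{5} + v_{12} = v_{7}  ⇒ sig = (4; 1)

so the primitive-relation signature multiset is
[(2; —), (2; —), (2; 1), (2; 1), (2; 1), (2; 1), (2; 1,1), (2; 1,1,1), (2; 1,1,1), (2; 1,1,1,1), (2; 1,1,2), (2; 1,2), (3; —), (3; 1), (3; 1), (3; 1), (3; 1,1), (3; 1,1,2), (4; 1)]


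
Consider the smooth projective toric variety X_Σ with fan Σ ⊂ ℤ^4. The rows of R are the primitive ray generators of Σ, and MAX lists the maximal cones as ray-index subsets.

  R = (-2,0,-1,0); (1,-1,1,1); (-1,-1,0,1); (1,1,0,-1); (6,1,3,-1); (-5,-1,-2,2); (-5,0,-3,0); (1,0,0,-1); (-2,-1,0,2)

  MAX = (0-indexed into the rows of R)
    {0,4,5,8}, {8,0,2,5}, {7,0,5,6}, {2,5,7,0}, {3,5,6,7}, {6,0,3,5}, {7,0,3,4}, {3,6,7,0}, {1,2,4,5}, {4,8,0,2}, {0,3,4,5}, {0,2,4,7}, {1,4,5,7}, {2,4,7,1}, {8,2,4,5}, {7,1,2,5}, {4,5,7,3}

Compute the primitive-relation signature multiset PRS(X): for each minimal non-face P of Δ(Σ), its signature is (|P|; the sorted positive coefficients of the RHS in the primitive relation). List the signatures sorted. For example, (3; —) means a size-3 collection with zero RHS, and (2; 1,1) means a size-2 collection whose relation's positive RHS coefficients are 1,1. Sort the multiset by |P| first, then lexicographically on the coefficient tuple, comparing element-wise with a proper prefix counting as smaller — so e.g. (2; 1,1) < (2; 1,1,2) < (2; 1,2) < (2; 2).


Minimal non-faces — 14 found among 9 rays, 17 max cones:

  P = {2,3}:  v_{2} + v_{3} = 0  ⇒ sig = (2; —)
  P = {0,1}:  v_{0} + v_{1} = v_{2}  ⇒ sig = (2; 1)
  P = {4,6}:  v_{4} + v_{6} = v_{3}  ⇒ sig = (2; 1)
  P = {7,8}:  v_{7} + v_{8} = v_{2}  ⇒ sig = (2; 1)
  P = {1,6}:  v_{1} + v_{6} = v_{5} + v_{7}  ⇒ sig = (2; 1,1)
  P = {6,8}:  v_{6} + v_{8} = v_{0} + v_{5}  ⇒ sig = (2; 1,1)
  P = {1,3}:  v_{1} + v_{3} = v_{4} + v_{5} + v_{7}  ⇒ sig = (2; 1,1,1)
  P = {2,6}:  v_{2} + v_{6} = v_{0} + v_{5} + v_{7}  ⇒ sig = (2; 1,1,1)
  P = {3,8}:  v_{3} + v_{8} = v_{0} + v_{4} + v_{5}  ⇒ sig = (2; 1,1,1)
  P = {1,8}:  v_{1} + v_{8} = 2·v_{2} + v_{4} + v_{5}  ⇒ sig = (2; 1,1,2)
  P = {0,4,5,7}:  v_{0} + v_{4} + v_{5} + v_{7} = 0  ⇒ sig = (4; —)
  P = {0,2,4,5}:  v_{0} + v_{2} + v_{4} + v_{5} = v_{8}  ⇒ sig = (4; 1)
  P = {0,3,5,7}:  v_{0} + v_{3} + v_{5} + v_{7} = v_{6}  ⇒ sig = (4; 1)
  P = {2,4,5,7}:  v_{2} + v_{4} + v_{5} + v_{7} = v_{1}  ⇒ sig = (4; 1)

so the primitive-relation signature multiset is
[(2; —), (2; 1), (2; 1), (2; 1), (2; 1,1), (2; 1,1), (2; 1,1,1), (2; 1,1,1), (2; 1,1,1), (2; 1,1,2), (4; —), (4; 1), (4; 1), (4; 1)]


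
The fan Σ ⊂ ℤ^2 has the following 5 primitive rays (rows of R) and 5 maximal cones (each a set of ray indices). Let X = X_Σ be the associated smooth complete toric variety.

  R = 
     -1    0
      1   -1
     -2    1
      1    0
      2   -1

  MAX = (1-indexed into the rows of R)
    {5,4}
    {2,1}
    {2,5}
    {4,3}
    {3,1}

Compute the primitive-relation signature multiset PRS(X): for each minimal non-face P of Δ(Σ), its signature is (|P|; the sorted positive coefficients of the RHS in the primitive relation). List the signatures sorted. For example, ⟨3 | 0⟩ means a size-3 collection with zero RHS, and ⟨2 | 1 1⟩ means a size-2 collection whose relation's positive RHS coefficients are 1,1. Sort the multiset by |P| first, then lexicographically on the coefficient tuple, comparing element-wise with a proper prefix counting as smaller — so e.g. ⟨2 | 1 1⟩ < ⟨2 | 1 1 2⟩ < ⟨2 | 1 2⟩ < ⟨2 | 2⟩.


5 minimal non-faces of Δ(Σ) (on 5 rays):

  P = {1,4}:  v_{1} + v_{4} = 0 ; sig = ⟨2 | 0⟩
  P = {3,5}:  v_{3} + v_{5} = 0 ; sig = ⟨2 | 0⟩
  P = {1,5}:  v_{1} + v_{5} = v_{2} ; sig = ⟨2 | 1⟩
  P = {2,3}:  v_{2} + v_{3} = v_{1} ; sig = ⟨2 | 1⟩
  P = {2,4}:  v_{2} + v_{4} = v_{5} ; sig = ⟨2 | 1⟩

Sorted signature multiset PRS(X):
[⟨2 | 0⟩, ⟨2 | 0⟩, ⟨2 | 1⟩, ⟨2 | 1⟩, ⟨2 | 1⟩]


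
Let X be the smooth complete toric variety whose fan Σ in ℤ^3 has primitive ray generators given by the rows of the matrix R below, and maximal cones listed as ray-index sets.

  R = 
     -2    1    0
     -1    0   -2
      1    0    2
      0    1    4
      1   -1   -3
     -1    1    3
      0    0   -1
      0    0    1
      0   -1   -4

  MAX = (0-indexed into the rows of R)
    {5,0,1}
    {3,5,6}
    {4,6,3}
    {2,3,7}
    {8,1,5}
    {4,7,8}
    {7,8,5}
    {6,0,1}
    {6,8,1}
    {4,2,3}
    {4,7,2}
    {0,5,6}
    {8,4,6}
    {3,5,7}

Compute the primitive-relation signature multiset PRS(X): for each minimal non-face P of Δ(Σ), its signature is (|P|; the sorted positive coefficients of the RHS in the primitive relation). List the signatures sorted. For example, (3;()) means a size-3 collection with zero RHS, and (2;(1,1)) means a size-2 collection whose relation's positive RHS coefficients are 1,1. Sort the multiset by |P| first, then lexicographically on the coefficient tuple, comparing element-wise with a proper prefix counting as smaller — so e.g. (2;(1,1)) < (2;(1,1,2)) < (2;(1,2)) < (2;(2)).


18 minimal non-faces of Δ(Σ) (on 9 rays):

  • {1,2}:  v_{1} + v_{2} = 0  ⟹  sig = (2;())
  • {3,8}:  v_{3} + v_{8} = 0  ⟹  sig = (2;())
  • {4,5}:  v_{4} + v_{5} = 0  ⟹  sig = (2;())
  • {6,7}:  v_{6} + v_{7} = 0  ⟹  sig = (2;())
  • {0,2}:  v_{0} + v_{2} = v_{5} + v_{6}  ⟹  sig = (2;(1,1))
  • {0,4}:  v_{0} + v_{4} = v_{1} + v_{6}  ⟹  sig = (2;(1,1))
  • {0,7}:  v_{0} + v_{7} = v_{1} + v_{5}  ⟹  sig = (2;(1,1))
  • {1,3}:  v_{1} + v_{3} = v_{5} + v_{6}  ⟹  sig = (2;(1,1))
  • {1,4}:  v_{1} + v_{4} = v_{6} + v_{8}  ⟹  sig = (2;(1,1))
  • {1,7}:  v_{1} + v_{7} = v_{5} + v_{8}  ⟹  sig = (2;(1,1))
  • {2,5}:  v_{2} + v_{5} = v_{3} + v_{7}  ⟹  sig = (2;(1,1))
  • {2,6}:  v_{2} + v_{6} = v_{3} + v_{4}  ⟹  sig = (2;(1,1))
  • {2,8}:  v_{2} + v_{8} = v_{4} + v_{7}  ⟹  sig = (2;(1,1))
  • {0,8}:  v_{0} + v_{8} = 2·v_{1}  ⟹  sig = (2;(2))
  • {0,3}:  v_{0} + v_{3} = 2·v_{5} + 2·v_{6}  ⟹  sig = (2;(2,2))
  • {1,5,6}:  v_{1} + v_{5} + v_{6} = v_{0}  ⟹  sig = (3;(1))
  • {3,4,7}:  v_{3} + v_{4} + v_{7} = v_{2}  ⟹  sig = (3;(1))
  • {5,6,8}:  v_{5} + v_{6} + v_{8} = v_{1}  ⟹  sig = (3;(1))

so the primitive-relation signature multiset is
    |P|=2: 15 collections, coeffs (), (), (), (), (1,1), (1,1), (1,1), (1,1), (1,1), (1,1), (1,1), (1,1), (1,1), (2), (2,2)
    |P|=3: 3 collections, coeffs (1), (1), (1)


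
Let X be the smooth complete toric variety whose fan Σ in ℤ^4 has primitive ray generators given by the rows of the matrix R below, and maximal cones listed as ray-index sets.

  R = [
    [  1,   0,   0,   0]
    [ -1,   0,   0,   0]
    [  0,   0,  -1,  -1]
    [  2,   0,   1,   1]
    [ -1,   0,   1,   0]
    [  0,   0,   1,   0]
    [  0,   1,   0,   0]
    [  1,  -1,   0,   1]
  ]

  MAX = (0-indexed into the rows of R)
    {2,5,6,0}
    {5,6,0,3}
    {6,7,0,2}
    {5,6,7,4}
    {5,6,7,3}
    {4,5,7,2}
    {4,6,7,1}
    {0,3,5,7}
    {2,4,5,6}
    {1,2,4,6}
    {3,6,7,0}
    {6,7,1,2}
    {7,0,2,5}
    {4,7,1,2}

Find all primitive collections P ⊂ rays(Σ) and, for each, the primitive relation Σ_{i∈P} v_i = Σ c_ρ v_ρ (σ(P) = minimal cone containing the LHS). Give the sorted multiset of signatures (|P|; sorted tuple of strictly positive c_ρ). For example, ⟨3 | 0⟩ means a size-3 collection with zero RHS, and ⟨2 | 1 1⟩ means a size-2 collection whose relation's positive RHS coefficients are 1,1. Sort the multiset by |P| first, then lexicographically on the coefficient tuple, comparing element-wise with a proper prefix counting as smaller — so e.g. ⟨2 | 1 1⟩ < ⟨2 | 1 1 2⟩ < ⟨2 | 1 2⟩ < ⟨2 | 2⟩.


9 collections generate NE(X_Σ); each relation:

  P = {0,1}:  v_{0} + v_{1} = 0 ; sig = ⟨2 | 0⟩
  P = {0,4}:  v_{0} + v_{4} = v_{5} ; sig = ⟨2 | 1⟩
  P = {1,5}:  v_{1} + v_{5} = v_{4} ; sig = ⟨2 | 1⟩
  P = {1,3}:  v_{1} + v_{3} = v_{5} + v_{6} + v_{7} ; sig = ⟨2 | 1 1 1⟩
  P = {3,4}:  v_{3} + v_{4} = 2·v_{5} + v_{6} + v_{7} ; sig = ⟨2 | 1 1 2⟩
  P = {2,3}:  v_{2} + v_{3} = 2·v_{0} ; sig = ⟨2 | 2⟩
  P = {2,4,6,7}:  v_{2} + v_{4} + v_{6} + v_{7} = 0 ; sig = ⟨4 | 0⟩
  P = {0,5,6,7}:  v_{0} + v_{5} + v_{6} + v_{7} = v_{3} ; sig = ⟨4 | 1⟩
  P = {2,5,6,7}:  v_{2} + v_{5} + v_{6} + v_{7} = v_{0} ; sig = ⟨4 | 1⟩

Signatures (|P|; sorted positive RHS coefficients), sorted:
[⟨2 | 0⟩, ⟨2 | 1⟩, ⟨2 | 1⟩, ⟨2 | 1 1 1⟩, ⟨2 | 1 1 2⟩, ⟨2 | 2⟩, ⟨4 | 0⟩, ⟨4 | 1⟩, ⟨4 | 1⟩]


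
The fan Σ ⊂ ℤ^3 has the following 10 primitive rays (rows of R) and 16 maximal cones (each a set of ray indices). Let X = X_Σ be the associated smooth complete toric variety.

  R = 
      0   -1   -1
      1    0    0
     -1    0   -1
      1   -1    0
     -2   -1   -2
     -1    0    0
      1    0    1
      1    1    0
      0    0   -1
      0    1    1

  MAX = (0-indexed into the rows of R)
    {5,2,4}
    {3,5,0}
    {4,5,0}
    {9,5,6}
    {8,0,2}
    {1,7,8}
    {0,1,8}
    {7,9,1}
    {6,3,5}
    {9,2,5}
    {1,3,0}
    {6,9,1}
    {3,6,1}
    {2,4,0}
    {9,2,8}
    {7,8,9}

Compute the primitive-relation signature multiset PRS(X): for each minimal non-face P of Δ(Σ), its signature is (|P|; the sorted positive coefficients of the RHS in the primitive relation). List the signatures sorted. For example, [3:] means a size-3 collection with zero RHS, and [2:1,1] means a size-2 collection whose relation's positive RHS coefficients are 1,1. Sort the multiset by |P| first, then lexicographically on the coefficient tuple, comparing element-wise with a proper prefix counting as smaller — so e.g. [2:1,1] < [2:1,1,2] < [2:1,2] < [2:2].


|primitive collections| = 23. Relations:

  • {0,9}:  v_{0} + v_{9} = 0 — sig = [2:]
  • {1,5}:  v_{1} + v_{5} = 0 — sig = [2:]
  • {2,6}:  v_{2} + v_{6} = 0 — sig = [2:]
  • {0,6}:  v_{0} + v_{6} = v_{3} — sig = [2:1]
  • {1,2}:  v_{1} + v_{2} = v_{8} — sig = [2:1]
  • {2,3}:  v_{2} + v_{3} = v_{0} — sig = [2:1]
  • {3,9}:  v_{3} + v_{9} = v_{6} — sig = [2:1]
  • {5,8}:  v_{5} + v_{8} = v_{2} — sig = [2:1]
  • {6,8}:  v_{6} + v_{8} = v_{1} — sig = [2:1]
  • {0,7}:  v_{0} + v_{7} = v_{1} + v_{8} — sig = [2:1,1]
  • {1,4}:  v_{1} + v_{4} = v_{0} + v_{2} — sig = [2:1,1]
  • {3,8}:  v_{3} + v_{8} = v_{0} + v_{1} — sig = [2:1,1]
  • {4,6}:  v_{4} + v_{6} = v_{0} + v_{5} — sig = [2:1,1]
  • {4,7}:  v_{4} + v_{7} = v_{2} + v_{8} — sig = [2:1,1]
  • {4,9}:  v_{4} + v_{9} = v_{2} + v_{5} — sig = [2:1,1]
  • {5,7}:  v_{5} + v_{7} = v_{8} + v_{9} — sig = [2:1,1]
  • {2,7}:  v_{2} + v_{7} = 2·v_{8} + v_{9} — sig = [2:1,2]
  • {3,4}:  v_{3} + v_{4} = 2·v_{0} + v_{5} — sig = [2:1,2]
  • {4,8}:  v_{4} + v_{8} = v_{0} + 2·v_{2} — sig = [2:1,2]
  • {6,7}:  v_{6} + v_{7} = 2·v_{1} + v_{9} — sig = [2:1,2]
  • {3,7}:  v_{3} + v_{7} = 2·v_{1} — sig = [2:2]
  • {0,2,5}:  v_{0} + v_{2} + v_{5} = v_{4} — sig = [3:1]
  • {1,8,9}:  v_{1} + v_{8} + v_{9} = v_{7} — sig = [3:1]

Signatures (|P|; sorted positive RHS coefficients), sorted:
[[2:], [2:], [2:], [2:1], [2:1], [2:1], [2:1], [2:1], [2:1], [2:1,1], [2:1,1], [2:1,1], [2:1,1], [2:1,1], [2:1,1], [2:1,1], [2:1,2], [2:1,2], [2:1,2], [2:1,2], [2:2], [3:1], [3:1]]


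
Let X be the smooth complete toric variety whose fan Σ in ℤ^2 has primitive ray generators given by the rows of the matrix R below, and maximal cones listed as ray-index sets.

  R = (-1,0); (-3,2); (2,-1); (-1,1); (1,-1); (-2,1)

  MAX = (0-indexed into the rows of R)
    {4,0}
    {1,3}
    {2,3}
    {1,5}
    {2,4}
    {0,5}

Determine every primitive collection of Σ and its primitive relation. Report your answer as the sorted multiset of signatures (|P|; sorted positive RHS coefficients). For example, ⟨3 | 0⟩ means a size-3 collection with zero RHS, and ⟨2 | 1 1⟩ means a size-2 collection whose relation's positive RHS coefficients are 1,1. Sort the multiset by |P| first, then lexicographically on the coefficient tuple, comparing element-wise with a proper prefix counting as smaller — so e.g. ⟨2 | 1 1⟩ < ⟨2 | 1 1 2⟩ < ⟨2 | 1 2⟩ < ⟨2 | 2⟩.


|primitive collections| = 9. Relations:

  P = {2,5}:  v_{2} + v_{5} = 0  ⇒ sig = ⟨2 | 0⟩
  P = {3,4}:  v_{3} + v_{4} = 0  ⇒ sig = ⟨2 | 0⟩
  P = {0,2}:  v_{0} + v_{2} = v_{4}  ⇒ sig = ⟨2 | 1⟩
  P = {0,3}:  v_{0} + v_{3} = v_{5}  ⇒ sig = ⟨2 | 1⟩
  P = {1,2}:  v_{1} + v_{2} = v_{3}  ⇒ sig = ⟨2 | 1⟩
  P = {1,4}:  v_{1} + v_{4} = v_{5}  ⇒ sig = ⟨2 | 1⟩
  P = {3,5}:  v_{3} + v_{5} = v_{1}  ⇒ sig = ⟨2 | 1⟩
  P = {4,5}:  v_{4} + v_{5} = v_{0}  ⇒ sig = ⟨2 | 1⟩
  P = {0,1}:  v_{0} + v_{1} = 2·v_{5}  ⇒ sig = ⟨2 | 2⟩

Sorted signature multiset PRS(X):
    ⟨2 | 0⟩
    ⟨2 | 0⟩
    ⟨2 | 1⟩
    ⟨2 | 1⟩
    ⟨2 | 1⟩
    ⟨2 | 1⟩
    ⟨2 | 1⟩
    ⟨2 | 1⟩
    ⟨2 | 2⟩


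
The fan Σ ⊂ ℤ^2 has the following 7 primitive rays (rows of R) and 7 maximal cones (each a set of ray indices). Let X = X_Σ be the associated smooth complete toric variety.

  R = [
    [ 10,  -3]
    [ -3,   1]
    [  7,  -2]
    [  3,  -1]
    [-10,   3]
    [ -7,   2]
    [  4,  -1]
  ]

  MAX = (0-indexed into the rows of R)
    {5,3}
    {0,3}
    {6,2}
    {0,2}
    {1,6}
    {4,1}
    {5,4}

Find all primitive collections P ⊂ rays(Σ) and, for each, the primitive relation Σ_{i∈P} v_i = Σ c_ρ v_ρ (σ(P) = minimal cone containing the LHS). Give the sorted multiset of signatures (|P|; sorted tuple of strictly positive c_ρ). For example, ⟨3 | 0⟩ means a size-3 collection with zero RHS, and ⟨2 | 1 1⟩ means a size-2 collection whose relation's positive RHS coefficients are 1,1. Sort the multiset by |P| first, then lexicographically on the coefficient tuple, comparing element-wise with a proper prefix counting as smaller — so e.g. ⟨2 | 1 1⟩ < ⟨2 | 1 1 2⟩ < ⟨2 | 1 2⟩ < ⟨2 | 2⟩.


Minimal non-faces — 14 found among 7 rays, 7 max cones:

  P = {0,4}:  v_{0} + v_{4} = 0 ; sig = ⟨2 | 0⟩
  P = {1,3}:  v_{1} + v_{3} = 0 ; sig = ⟨2 | 0⟩
  P = {2,5}:  v_{2} + v_{5} = 0 ; sig = ⟨2 | 0⟩
  P = {0,1}:  v_{0} + v_{1} = v_{2} ; sig = ⟨2 | 1⟩
  P = {0,5}:  v_{0} + v_{5} = v_{3} ; sig = ⟨2 | 1⟩
  P = {1,2}:  v_{1} + v_{2} = v_{6} ; sig = ⟨2 | 1⟩
  P = {1,5}:  v_{1} + v_{5} = v_{4} ; sig = ⟨2 | 1⟩
  P = {2,3}:  v_{2} + v_{3} = v_{0} ; sig = ⟨2 | 1⟩
  P = {2,4}:  v_{2} + v_{4} = v_{1} ; sig = ⟨2 | 1⟩
  P = {3,4}:  v_{3} + v_{4} = v_{5} ; sig = ⟨2 | 1⟩
  P = {3,6}:  v_{3} + v_{6} = v_{2} ; sig = ⟨2 | 1⟩
  P = {5,6}:  v_{5} + v_{6} = v_{1} ; sig = ⟨2 | 1⟩
  P = {0,6}:  v_{0} + v_{6} = 2·v_{2} ; sig = ⟨2 | 2⟩
  P = {4,6}:  v_{4} + v_{6} = 2·v_{1} ; sig = ⟨2 | 2⟩

so the primitive-relation signature multiset is
[⟨2 | 0⟩, ⟨2 | 0⟩, ⟨2 | 0⟩, ⟨2 | 1⟩, ⟨2 | 1⟩, ⟨2 | 1⟩, ⟨2 | 1⟩, ⟨2 | 1⟩, ⟨2 | 1⟩, ⟨2 | 1⟩, ⟨2 | 1⟩, ⟨2 | 1⟩, ⟨2 | 2⟩, ⟨2 | 2⟩]


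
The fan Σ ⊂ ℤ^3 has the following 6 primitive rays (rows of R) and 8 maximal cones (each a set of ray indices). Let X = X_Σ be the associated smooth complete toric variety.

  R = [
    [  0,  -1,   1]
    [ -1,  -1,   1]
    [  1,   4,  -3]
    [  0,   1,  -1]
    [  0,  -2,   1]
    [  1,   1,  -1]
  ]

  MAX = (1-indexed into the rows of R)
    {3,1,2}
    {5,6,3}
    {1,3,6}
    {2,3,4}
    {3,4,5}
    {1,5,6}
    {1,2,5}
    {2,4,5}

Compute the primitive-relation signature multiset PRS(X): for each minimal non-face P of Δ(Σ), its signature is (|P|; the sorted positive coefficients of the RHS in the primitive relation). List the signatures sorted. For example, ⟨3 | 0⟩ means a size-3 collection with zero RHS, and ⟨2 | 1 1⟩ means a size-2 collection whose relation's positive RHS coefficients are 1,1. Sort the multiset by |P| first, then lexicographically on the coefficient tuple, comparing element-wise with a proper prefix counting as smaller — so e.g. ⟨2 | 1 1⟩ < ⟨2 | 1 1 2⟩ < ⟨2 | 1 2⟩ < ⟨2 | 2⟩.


5 minimal non-faces of Δ(Σ) (on 6 rays):

  P = {1,4}:  v_{1} + v_{4} = 0 ; sig = ⟨2 | 0⟩
  P = {2,6}:  v_{2} + v_{6} = 0 ; sig = ⟨2 | 0⟩
  P = {4,6}:  v_{4} + v_{6} = v_{3} + v_{5} ; sig = ⟨2 | 1 1⟩
  P = {1,3,5}:  v_{1} + v_{3} + v_{5} = v_{6} ; sig = ⟨3 | 1⟩
  P = {2,3,5}:  v_{2} + v_{3} + v_{5} = v_{4} ; sig = ⟨3 | 1⟩

Sorted signature multiset PRS(X):
{ ⟨2 | 0⟩ ×2,  ⟨2 | 1 1⟩,  ⟨3 | 1⟩ ×2 }


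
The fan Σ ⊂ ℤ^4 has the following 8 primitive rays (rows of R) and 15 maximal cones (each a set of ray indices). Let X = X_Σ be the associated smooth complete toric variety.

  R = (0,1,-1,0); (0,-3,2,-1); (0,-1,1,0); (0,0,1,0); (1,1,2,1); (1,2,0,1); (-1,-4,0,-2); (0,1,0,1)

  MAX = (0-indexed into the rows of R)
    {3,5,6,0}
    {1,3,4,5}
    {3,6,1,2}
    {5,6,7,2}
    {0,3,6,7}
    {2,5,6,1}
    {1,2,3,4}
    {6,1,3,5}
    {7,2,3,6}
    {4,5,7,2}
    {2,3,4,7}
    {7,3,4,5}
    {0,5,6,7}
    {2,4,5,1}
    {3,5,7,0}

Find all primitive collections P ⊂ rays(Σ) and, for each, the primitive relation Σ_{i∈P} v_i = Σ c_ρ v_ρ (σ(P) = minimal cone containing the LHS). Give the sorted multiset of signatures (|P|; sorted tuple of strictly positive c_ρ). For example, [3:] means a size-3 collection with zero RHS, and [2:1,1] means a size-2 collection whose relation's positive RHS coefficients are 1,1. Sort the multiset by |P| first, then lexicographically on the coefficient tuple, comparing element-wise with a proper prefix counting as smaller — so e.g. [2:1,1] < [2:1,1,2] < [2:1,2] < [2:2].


|primitive collections| = 7. Relations:

  {0,2}:  v_{0} + v_{2} = 0 — sig = [2:]
  {4,6}:  v_{4} + v_{6} = v_{1} — sig = [2:1]
  {0,4}:  v_{0} + v_{4} = v_{3} + v_{5} — sig = [2:1,1]
  {0,1}:  v_{0} + v_{1} = v_{3} + v_{5} + v_{6} — sig = [2:1,1,1]
  {1,7}:  v_{1} + v_{7} = 2·v_{2} — sig = [2:2]
  {2,3,5}:  v_{2} + v_{3} + v_{5} = v_{4} — sig = [3:1]
  {3,5,6,7}:  v_{3} + v_{5} + v_{6} + v_{7} = v_{2} — sig = [4:1]

Hence PRS(X_Σ) =
[[2:], [2:1], [2:1,1], [2:1,1,1], [2:2], [3:1], [4:1]]


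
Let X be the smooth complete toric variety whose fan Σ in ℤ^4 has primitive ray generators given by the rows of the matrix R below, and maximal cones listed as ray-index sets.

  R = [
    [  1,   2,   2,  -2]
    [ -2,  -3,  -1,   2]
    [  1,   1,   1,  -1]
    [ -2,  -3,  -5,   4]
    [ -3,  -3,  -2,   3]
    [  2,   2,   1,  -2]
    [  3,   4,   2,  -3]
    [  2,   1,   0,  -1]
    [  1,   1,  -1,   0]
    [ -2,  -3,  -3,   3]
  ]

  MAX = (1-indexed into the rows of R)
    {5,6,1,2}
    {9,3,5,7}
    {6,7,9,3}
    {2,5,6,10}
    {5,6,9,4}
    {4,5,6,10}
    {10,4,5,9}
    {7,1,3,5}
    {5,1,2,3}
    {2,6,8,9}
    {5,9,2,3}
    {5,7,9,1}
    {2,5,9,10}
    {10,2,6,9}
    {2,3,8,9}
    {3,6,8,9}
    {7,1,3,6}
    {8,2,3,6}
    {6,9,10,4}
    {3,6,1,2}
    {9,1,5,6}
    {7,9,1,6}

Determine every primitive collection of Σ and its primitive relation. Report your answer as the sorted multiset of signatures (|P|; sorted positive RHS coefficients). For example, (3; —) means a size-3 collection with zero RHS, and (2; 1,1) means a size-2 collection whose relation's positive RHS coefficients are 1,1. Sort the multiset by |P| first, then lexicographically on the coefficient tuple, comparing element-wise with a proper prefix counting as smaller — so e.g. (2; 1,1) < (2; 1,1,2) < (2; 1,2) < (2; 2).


|primitive collections| = 20. Relations:

  {2,7}:  v_{2} + v_{7} = v_{3}  →  sig = (2; 1)
  {7,10}:  v_{7} + v_{10} = v_{9}  →  sig = (2; 1)
  {1,8}:  v_{1} + v_{8} = v_{3} + v_{6}  →  sig = (2; 1,1)
  {1,10}:  v_{1} + v_{10} = v_{5} + v_{6}  →  sig = (2; 1,1)
  {3,4}:  v_{3} + v_{4} = v_{9} + v_{10}  →  sig = (2; 1,1)
  {3,10}:  v_{3} + v_{10} = v_{2} + v_{9}  →  sig = (2; 1,1)
  {5,8}:  v_{5} + v_{8} = v_{2} + v_{9}  →  sig = (2; 1,1)
  {4,8}:  v_{4} + v_{8} = v_{2} + v_{6} + 2·v_{9} + v_{10}  →  sig = (2; 1,1,1,2)
  {4,7}:  v_{4} + v_{7} = v_{5} + v_{6} + 2·v_{9}  →  sig = (2; 1,1,2)
  {7,8}:  v_{7} + v_{8} = 2·v_{3} + v_{6} + v_{9}  →  sig = (2; 1,1,2)
  {1,4}:  v_{1} + v_{4} = 2·v_{5} + 2·v_{6} + v_{9}  →  sig = (2; 1,2,2)
  {8,10}:  v_{8} + v_{10} = 2·v_{2} + v_{6} + 2·v_{9}  →  sig = (2; 1,2,2)
  {2,4}:  v_{2} + v_{4} = 2·v_{10}  →  sig = (2; 2)
  {1,2,9}:  v_{1} + v_{2} + v_{9} = 0  →  sig = (3; —)
  {3,5,6}:  v_{3} + v_{5} + v_{6} = 0  →  sig = (3; —)
  {1,3,9}:  v_{1} + v_{3} + v_{9} = v_{7}  →  sig = (3; 1)
  {5,6,7}:  v_{5} + v_{6} + v_{7} = v_{1} + v_{9}  →  sig = (3; 1,1)
  {2,3,6,9}:  v_{2} + v_{3} + v_{6} + v_{9} = v_{8}  →  sig = (4; 1)
  {2,5,6,9}:  v_{2} + v_{5} + v_{6} + v_{9} = v_{10}  →  sig = (4; 1)
  {5,6,9,10}:  v_{5} + v_{6} + v_{9} + v_{10} = v_{4}  →  sig = (4; 1)

Signatures (|P|; sorted positive RHS coefficients), sorted:
    |P|=2: 13 collections, coeffs (1), (1), (1,1), (1,1), (1,1), (1,1), (1,1), (1,1,1,2), (1,1,2), (1,1,2), (1,2,2), (1,2,2), (2)
    |P|=3: 4 collections, coeffs (), (), (1), (1,1)
    |P|=4: 3 collections, coeffs (1), (1), (1)


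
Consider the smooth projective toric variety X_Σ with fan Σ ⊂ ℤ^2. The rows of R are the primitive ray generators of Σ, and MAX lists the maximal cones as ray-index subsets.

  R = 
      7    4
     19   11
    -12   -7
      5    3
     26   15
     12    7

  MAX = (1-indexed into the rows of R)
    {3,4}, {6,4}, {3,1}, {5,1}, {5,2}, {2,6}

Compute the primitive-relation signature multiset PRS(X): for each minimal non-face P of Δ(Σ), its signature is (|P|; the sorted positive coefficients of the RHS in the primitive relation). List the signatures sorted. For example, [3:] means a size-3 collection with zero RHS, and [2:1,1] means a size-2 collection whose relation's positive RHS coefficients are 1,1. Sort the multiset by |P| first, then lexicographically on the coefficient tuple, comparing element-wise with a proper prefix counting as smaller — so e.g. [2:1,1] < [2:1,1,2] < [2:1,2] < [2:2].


The 9 primitive collections of Σ (r=6, n=2):

  • {3,6}:  v_{3} + v_{6} = 0  ⟹  sig = [2:]
  • {1,2}:  v_{1} + v_{2} = v_{5}  ⟹  sig = [2:1]
  • {1,4}:  v_{1} + v_{4} = v_{6}  ⟹  sig = [2:1]
  • {1,6}:  v_{1} + v_{6} = v_{2}  ⟹  sig = [2:1]
  • {2,3}:  v_{2} + v_{3} = v_{1}  ⟹  sig = [2:1]
  • {4,5}:  v_{4} + v_{5} = v_{2} + v_{6}  ⟹  sig = [2:1,1]
  • {2,4}:  v_{2} + v_{4} = 2·v_{6}  ⟹  sig = [2:2]
  • {3,5}:  v_{3} + v_{5} = 2·v_{1}  ⟹  sig = [2:2]
  • {5,6}:  v_{5} + v_{6} = 2·v_{2}  ⟹  sig = [2:2]

Signatures (|P|; sorted positive RHS coefficients), sorted:
{ [2:],  [2:1] ×4,  [2:1,1],  [2:2] ×3 }


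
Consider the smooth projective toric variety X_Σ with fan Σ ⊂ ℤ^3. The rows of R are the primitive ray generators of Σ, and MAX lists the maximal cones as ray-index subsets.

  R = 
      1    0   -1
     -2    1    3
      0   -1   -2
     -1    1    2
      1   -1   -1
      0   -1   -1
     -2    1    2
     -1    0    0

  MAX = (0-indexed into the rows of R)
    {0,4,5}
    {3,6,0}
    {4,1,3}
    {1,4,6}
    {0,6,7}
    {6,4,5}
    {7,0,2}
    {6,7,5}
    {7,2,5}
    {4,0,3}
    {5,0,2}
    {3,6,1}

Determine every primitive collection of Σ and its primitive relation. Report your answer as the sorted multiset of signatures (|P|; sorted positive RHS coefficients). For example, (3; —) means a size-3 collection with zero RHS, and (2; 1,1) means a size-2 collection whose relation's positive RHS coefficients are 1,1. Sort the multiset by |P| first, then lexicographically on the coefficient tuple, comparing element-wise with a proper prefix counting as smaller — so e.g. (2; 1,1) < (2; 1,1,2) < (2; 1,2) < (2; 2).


Minimal non-faces — 14 found among 8 rays, 12 max cones:

  {0,1}:  v_{0} + v_{1} = v_{3}  so sig = (2; 1)
  {2,3}:  v_{2} + v_{3} = v_{7}  so sig = (2; 1)
  {3,7}:  v_{3} + v_{7} = v_{6}  so sig = (2; 1)
  {4,7}:  v_{4} + v_{7} = v_{5}  so sig = (2; 1)
  {1,2}:  v_{1} + v_{2} = v_{5} + v_{6}  so sig = (2; 1,1)
  {3,5}:  v_{3} + v_{5} = v_{4} + v_{6}  so sig = (2; 1,1)
  {1,7}:  v_{1} + v_{7} = v_{4} + 2·v_{6}  so sig = (2; 1,2)
  {2,4}:  v_{2} + v_{4} = v_{0} + 2·v_{5}  so sig = (2; 1,2)
  {2,6}:  v_{2} + v_{6} = 2·v_{7}  so sig = (2; 2)
  {1,5}:  v_{1} + v_{5} = 2·v_{4} + 2·v_{6}  so sig = (2; 2,2)
  {0,4,6}:  v_{0} + v_{4} + v_{6} = 0  so sig = (3; —)
  {0,5,6}:  v_{0} + v_{5} + v_{6} = v_{7}  so sig = (3; 1)
  {0,5,7}:  v_{0} + v_{5} + v_{7} = v_{2}  so sig = (3; 1)
  {3,4,6}:  v_{3} + v_{4} + v_{6} = v_{1}  so sig = (3; 1)

Signatures (|P|; sorted positive RHS coefficients), sorted:
    |P|=2: 10 collections, coeffs (1), (1), (1), (1), (1,1), (1,1), (1,2), (1,2), (2), (2,2)
    |P|=3: 4 collections, coeffs (), (1), (1), (1)


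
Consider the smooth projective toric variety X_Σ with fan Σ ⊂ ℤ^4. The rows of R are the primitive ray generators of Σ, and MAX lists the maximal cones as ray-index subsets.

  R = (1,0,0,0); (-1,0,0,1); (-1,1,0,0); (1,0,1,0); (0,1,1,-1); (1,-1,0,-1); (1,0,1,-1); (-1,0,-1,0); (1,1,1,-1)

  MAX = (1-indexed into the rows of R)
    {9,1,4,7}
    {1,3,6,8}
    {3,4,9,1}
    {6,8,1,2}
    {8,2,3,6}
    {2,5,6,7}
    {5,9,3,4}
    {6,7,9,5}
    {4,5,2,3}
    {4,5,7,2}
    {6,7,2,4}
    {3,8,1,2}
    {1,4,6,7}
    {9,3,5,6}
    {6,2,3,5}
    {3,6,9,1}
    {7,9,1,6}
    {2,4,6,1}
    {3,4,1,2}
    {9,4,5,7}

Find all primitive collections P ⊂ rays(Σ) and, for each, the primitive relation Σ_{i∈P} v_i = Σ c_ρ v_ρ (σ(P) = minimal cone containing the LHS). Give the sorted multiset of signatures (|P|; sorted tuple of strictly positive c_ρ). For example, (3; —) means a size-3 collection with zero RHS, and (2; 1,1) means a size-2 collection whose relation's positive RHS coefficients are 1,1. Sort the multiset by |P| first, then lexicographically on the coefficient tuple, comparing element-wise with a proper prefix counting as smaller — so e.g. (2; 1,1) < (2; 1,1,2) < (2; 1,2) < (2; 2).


Primitive collections (12):

  • {4,8}:  v_{4} + v_{8} = 0  →  sig = (2; —)
  • {1,5}:  v_{1} + v_{5} = v_{9}  →  sig = (2; 1)
  • {3,7}:  v_{3} + v_{7} = v_{5}  →  sig = (2; 1)
  • {2,9}:  v_{2} + v_{9} = v_{3} + v_{4}  →  sig = (2; 1,1)
  • {7,8}:  v_{7} + v_{8} = v_{3} + v_{6}  →  sig = (2; 1,1)
  • {8,9}:  v_{8} + v_{9} = v_{1} + 2·v_{3} + v_{6}  →  sig = (2; 1,1,2)
  • {5,8}:  v_{5} + v_{8} = 2·v_{3} + v_{6}  →  sig = (2; 1,2)
  • {1,2,7}:  v_{1} + v_{2} + v_{7} = v_{4}  →  sig = (3; 1)
  • {3,4,6}:  v_{3} + v_{4} + v_{6} = v_{7}  →  sig = (3; 1)
  • {4,6,9}:  v_{4} + v_{6} + v_{9} = v_{1} + 2·v_{7}  →  sig = (3; 1,2)
  • {4,5,6}:  v_{4} + v_{5} + v_{6} = 2·v_{7}  →  sig = (3; 2)
  • {1,2,3,6}:  v_{1} + v_{2} + v_{3} + v_{6} = 0  →  sig = (4; —)

Hence PRS(X_Σ) =
    (2; —)
    (2; 1)
    (2; 1)
    (2; 1,1)
    (2; 1,1)
    (2; 1,1,2)
    (2; 1,2)
    (3; 1)
    (3; 1)
    (3; 1,2)
    (3; 2)
    (4; —)


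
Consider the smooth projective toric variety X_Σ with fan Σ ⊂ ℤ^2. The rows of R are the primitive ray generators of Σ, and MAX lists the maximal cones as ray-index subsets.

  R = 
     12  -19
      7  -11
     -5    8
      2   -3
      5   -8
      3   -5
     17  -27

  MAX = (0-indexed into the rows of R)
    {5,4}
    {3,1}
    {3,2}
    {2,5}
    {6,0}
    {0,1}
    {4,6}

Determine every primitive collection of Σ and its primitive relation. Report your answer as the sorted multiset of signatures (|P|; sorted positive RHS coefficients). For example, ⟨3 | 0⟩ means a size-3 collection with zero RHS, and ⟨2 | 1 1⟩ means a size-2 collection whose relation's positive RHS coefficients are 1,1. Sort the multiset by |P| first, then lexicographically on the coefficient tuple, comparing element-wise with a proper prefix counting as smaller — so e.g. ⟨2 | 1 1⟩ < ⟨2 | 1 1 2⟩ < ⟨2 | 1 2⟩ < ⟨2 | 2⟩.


Σ has 14 primitive collections:

  P = {2,4}:  v_{2} + v_{4} = 0  ⇒ sig = ⟨2 | 0⟩
  P = {0,2}:  v_{0} + v_{2} = v_{1}  ⇒ sig = ⟨2 | 1⟩
  P = {0,4}:  v_{0} + v_{4} = v_{6}  ⇒ sig = ⟨2 | 1⟩
  P = {1,2}:  v_{1} + v_{2} = v_{3}  ⇒ sig = ⟨2 | 1⟩
  P = {1,4}:  v_{1} + v_{4} = v_{0}  ⇒ sig = ⟨2 | 1⟩
  P = {2,6}:  v_{2} + v_{6} = v_{0}  ⇒ sig = ⟨2 | 1⟩
  P = {3,4}:  v_{3} + v_{4} = v_{1}  ⇒ sig = ⟨2 | 1⟩
  P = {3,5}:  v_{3} + v_{5} = v_{4}  ⇒ sig = ⟨2 | 1⟩
  P = {3,6}:  v_{3} + v_{6} = v_{0} + v_{1}  ⇒ sig = ⟨2 | 1 1⟩
  P = {0,3}:  v_{0} + v_{3} = 2·v_{1}  ⇒ sig = ⟨2 | 2⟩
  P = {1,5}:  v_{1} + v_{5} = 2·v_{4}  ⇒ sig = ⟨2 | 2⟩
  P = {1,6}:  v_{1} + v_{6} = 2·v_{0}  ⇒ sig = ⟨2 | 2⟩
  P = {0,5}:  v_{0} + v_{5} = 3·v_{4}  ⇒ sig = ⟨2 | 3⟩
  P = {5,6}:  v_{5} + v_{6} = 4·v_{4}  ⇒ sig = ⟨2 | 4⟩

so the primitive-relation signature multiset is
{ ⟨2 | 0⟩,  ⟨2 | 1⟩ ×7,  ⟨2 | 1 1⟩,  ⟨2 | 2⟩ ×3,  ⟨2 | 3⟩,  ⟨2 | 4⟩ }
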